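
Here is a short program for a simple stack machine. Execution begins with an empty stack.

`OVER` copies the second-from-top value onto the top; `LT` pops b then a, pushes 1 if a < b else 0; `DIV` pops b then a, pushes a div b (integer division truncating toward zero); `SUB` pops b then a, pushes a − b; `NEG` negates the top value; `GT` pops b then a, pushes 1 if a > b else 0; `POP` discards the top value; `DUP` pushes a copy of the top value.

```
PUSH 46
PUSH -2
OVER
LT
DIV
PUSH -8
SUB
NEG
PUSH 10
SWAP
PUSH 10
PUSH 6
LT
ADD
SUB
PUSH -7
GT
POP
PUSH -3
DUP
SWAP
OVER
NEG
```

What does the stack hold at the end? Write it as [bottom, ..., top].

PUSH 46 : [46]
PUSH -2 : [46, -2]
OVER    : [46, -2, 46]
LT      : [46, 1]
DIV     : [46]
PUSH -8 : [46, -8]
SUB     : [54]
NEG     : [-54]
PUSH 10 : [-54, 10]
SWAP    : [10, -54]
PUSH 10 : [10, -54, 10]
PUSH 6  : [10, -54, 10, 6]
LT      : [10, -54, 0]
ADD     : [10, -54]
SUB     : [64]
PUSH -7 : [64, -7]
GT      : [1]
POP     : []
PUSH -3 : [-3]
DUP     : [-3, -3]
SWAP    : [-3, -3]
OVER    : [-3, -3, -3]
NEG     : [-3, -3, 3]

[-3, -3, 3]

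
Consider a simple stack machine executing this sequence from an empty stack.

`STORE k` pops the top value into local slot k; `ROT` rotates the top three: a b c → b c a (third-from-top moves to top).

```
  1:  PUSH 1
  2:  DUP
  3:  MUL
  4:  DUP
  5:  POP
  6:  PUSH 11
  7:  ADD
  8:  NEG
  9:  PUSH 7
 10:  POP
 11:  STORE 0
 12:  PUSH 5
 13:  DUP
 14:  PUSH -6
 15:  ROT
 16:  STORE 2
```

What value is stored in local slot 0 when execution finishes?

PUSH 1  -> [1]
DUP     -> [1, 1]
MUL     -> [1]
DUP     -> [1, 1]
POP     -> [1]
PUSH 11 -> [1, 11]
ADD     -> [12]
NEG     -> [-12]
PUSH 7  -> [-12, 7]
POP     -> [-12]
STORE 0 -> []
PUSH 5  -> [5]
DUP     -> [5, 5]
PUSH -6 -> [5, 5, -6]
ROT     -> [5, -6, 5]
STORE 2 -> [5, -6]

-12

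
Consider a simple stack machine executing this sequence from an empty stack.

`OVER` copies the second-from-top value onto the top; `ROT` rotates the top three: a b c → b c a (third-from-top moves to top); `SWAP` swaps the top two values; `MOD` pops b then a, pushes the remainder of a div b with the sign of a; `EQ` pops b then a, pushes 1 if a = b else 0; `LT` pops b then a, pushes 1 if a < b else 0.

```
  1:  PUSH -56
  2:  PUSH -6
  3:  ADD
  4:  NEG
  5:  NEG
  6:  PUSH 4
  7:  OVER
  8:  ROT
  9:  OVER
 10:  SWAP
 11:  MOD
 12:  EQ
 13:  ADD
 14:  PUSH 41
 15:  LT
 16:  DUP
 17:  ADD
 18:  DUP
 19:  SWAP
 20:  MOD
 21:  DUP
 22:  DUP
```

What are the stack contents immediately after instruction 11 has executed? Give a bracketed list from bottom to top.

PUSH -56 -> -56
PUSH -6  -> -56 -6
ADD      -> -62
NEG      -> 62
NEG      -> -62
PUSH 4   -> -62 4
OVER     -> -62 4 -62
ROT      -> 4 -62 -62
OVER     -> 4 -62 -62 -62
SWAP     -> 4 -62 -62 -62
MOD      -> 4 -62 0

[4, -62, 0]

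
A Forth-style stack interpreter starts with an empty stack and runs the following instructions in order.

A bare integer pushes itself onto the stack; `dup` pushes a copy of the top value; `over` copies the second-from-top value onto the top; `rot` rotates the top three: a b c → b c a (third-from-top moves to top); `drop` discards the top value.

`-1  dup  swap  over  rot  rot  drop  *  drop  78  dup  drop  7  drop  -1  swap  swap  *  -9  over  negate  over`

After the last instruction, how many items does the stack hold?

-1      -1
dup     -1 -1
swap    -1 -1
over    -1 -1 -1
rot     -1 -1 -1
rot     -1 -1 -1
drop    -1 -1
*       1
drop    (empty)
78      78
dup     78 78
drop    78
7       78 7
drop    78
-1      78 -1
swap    -1 78
swap    78 -1
*       -78
-9      -78 -9
over    -78 -9 -78
negate  -78 -9 78
over    -78 -9 78 -9

4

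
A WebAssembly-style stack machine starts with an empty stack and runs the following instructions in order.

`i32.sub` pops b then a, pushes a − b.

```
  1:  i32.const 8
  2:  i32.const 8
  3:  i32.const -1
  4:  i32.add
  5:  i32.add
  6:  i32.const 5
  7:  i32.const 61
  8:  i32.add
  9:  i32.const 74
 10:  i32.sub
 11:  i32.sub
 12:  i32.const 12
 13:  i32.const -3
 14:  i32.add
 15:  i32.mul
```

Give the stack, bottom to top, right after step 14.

[23, 9]

i32.const 8   [8]
i32.const 8   [8, 8]
i32.const -1  [8, 8, -1]
i32.add       [8, 7]
i32.add       [15]
i32.const 5   [15, 5]
i32.const 61  [15, 5, 61]
i32.add       [15, 66]
i32.const 74  [15, 66, 74]
i32.sub       [15, -8]
i32.sub       [23]
i32.const 12  [23, 12]
i32.const -3  [23, 12, -3]
i32.add       [23, 9]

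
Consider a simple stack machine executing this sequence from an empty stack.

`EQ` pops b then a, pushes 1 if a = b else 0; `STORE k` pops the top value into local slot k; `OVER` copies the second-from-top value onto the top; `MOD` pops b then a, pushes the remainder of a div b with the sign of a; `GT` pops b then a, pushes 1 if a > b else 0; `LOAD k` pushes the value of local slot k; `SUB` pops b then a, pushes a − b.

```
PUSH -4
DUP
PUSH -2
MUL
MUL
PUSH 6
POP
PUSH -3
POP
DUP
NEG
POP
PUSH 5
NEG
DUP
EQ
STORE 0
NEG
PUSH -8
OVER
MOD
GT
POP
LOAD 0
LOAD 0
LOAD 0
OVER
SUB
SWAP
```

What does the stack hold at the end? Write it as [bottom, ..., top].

PUSH -4 : -4
DUP     : -4 -4
PUSH -2 : -4 -4 -2
MUL     : -4 8
MUL     : -32
PUSH 6  : -32 6
POP     : -32
PUSH -3 : -32 -3
POP     : -32
DUP     : -32 -32
NEG     : -32 32
POP     : -32
PUSH 5  : -32 5
NEG     : -32 -5
DUP     : -32 -5 -5
EQ      : -32 1
STORE 0 : -32
NEG     : 32
PUSH -8 : 32 -8
OVER    : 32 -8 32
MOD     : 32 -8
GT      : 1
POP     : (empty)
LOAD 0  : 1
LOAD 0  : 1 1
LOAD 0  : 1 1 1
OVER    : 1 1 1 1
SUB     : 1 1 0
SWAP    : 1 0 1

[1, 0, 1]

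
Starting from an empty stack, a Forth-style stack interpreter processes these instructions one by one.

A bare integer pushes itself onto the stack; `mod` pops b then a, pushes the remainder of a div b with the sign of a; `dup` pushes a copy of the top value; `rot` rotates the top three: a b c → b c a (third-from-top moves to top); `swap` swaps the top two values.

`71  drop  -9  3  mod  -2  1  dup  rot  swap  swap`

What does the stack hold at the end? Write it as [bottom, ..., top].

71   → 71
drop → (empty)
-9   → -9
3    → -9 3
mod  → 0
-2   → 0 -2
1    → 0 -2 1
dup  → 0 -2 1 1
rot  → 0 1 1 -2
swap → 0 1 -2 1
swap → 0 1 1 -2

[0, 1, 1, -2]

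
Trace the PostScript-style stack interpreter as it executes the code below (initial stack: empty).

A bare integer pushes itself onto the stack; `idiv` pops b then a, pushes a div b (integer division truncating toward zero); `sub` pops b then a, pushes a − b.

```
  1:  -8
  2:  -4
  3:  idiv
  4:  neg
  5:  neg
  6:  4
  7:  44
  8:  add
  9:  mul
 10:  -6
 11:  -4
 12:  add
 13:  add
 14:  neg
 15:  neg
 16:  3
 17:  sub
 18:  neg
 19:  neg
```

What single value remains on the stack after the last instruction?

-8   : -8
-4   : -8 -4
idiv : 2
neg  : -2
neg  : 2
4    : 2 4
44   : 2 4 44
add  : 2 48
mul  : 96
-6   : 96 -6
-4   : 96 -6 -4
add  : 96 -10
add  : 86
neg  : -86
neg  : 86
3    : 86 3
sub  : 83
neg  : -83
neg  : 83

83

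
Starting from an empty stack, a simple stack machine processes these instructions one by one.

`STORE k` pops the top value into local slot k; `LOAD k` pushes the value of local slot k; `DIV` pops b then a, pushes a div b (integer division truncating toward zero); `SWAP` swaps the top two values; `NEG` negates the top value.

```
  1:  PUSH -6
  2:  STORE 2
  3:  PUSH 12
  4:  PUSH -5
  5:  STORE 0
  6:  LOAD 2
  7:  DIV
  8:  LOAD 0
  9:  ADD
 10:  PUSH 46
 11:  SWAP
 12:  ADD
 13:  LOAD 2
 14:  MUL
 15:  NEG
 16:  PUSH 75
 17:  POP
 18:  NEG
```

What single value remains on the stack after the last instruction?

PUSH -6 : [-6]
STORE 2 : []
PUSH 12 : [12]
PUSH -5 : [12, -5]
STORE 0 : [12]
LOAD 2  : [12, -6]
DIV     : [-2]
LOAD 0  : [-2, -5]
ADD     : [-7]
PUSH 46 : [-7, 46]
SWAP    : [46, -7]
ADD     : [39]
LOAD 2  : [39, -6]
MUL     : [-234]
NEG     : [234]
PUSH 75 : [234, 75]
POP     : [234]
NEG     : [-234]

-234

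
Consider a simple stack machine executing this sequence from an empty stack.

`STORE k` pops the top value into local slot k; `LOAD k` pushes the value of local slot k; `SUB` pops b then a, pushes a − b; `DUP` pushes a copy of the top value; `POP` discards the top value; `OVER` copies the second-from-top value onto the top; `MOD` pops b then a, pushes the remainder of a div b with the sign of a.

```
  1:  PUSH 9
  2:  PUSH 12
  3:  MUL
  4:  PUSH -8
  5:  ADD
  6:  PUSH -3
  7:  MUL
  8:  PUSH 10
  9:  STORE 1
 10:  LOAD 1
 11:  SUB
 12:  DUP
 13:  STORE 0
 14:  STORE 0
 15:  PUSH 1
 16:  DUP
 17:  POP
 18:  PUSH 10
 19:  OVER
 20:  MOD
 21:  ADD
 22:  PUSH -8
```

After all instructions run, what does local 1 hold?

10

PUSH 9  -> 9
PUSH 12 -> 9 12
MUL     -> 108
PUSH -8 -> 108 -8
ADD     -> 100
PUSH -3 -> 100 -3
MUL     -> -300
PUSH 10 -> -300 10
STORE 1 -> -300
LOAD 1  -> -300 10
SUB     -> -310
DUP     -> -310 -310
STORE 0 -> -310
STORE 0 -> (empty)
PUSH 1  -> 1
DUP     -> 1 1
POP     -> 1
PUSH 10 -> 1 10
OVER    -> 1 10 1
MOD     -> 1 0
ADD     -> 1
PUSH -8 -> 1 -8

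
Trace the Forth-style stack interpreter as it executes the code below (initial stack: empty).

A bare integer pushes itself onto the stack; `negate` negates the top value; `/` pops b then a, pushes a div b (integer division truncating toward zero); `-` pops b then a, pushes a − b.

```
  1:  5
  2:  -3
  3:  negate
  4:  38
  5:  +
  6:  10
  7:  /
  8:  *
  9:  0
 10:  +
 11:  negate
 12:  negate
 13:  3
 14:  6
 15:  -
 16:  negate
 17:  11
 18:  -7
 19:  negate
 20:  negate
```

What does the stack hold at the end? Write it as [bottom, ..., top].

[20, 3, 11, -7]

5      → [5]
-3     → [5, -3]
negate → [5, 3]
38     → [5, 3, 38]
+      → [5, 41]
10     → [5, 41, 10]
/      → [5, 4]
*      → [20]
0      → [20, 0]
+      → [20]
negate → [-20]
negate → [20]
3      → [20, 3]
6      → [20, 3, 6]
-      → [20, -3]
negate → [20, 3]
11     → [20, 3, 11]
-7     → [20, 3, 11, -7]
negate → [20, 3, 11, 7]
negate → [20, 3, 11, -7]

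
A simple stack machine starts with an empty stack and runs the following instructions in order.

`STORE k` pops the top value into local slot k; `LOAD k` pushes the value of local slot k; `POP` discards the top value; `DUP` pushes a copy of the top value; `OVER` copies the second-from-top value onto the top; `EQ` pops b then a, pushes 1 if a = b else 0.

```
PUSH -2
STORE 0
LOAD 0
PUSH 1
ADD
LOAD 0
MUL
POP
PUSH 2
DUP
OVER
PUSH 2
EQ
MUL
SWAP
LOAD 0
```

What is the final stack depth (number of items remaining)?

PUSH -2 -> [-2]
STORE 0 -> []
LOAD 0  -> [-2]
PUSH 1  -> [-2, 1]
ADD     -> [-1]
LOAD 0  -> [-1, -2]
MUL     -> [2]
POP     -> []
PUSH 2  -> [2]
DUP     -> [2, 2]
OVER    -> [2, 2, 2]
PUSH 2  -> [2, 2, 2, 2]
EQ      -> [2, 2, 1]
MUL     -> [2, 2]
SWAP    -> [2, 2]
LOAD 0  -> [2, 2, -2]

3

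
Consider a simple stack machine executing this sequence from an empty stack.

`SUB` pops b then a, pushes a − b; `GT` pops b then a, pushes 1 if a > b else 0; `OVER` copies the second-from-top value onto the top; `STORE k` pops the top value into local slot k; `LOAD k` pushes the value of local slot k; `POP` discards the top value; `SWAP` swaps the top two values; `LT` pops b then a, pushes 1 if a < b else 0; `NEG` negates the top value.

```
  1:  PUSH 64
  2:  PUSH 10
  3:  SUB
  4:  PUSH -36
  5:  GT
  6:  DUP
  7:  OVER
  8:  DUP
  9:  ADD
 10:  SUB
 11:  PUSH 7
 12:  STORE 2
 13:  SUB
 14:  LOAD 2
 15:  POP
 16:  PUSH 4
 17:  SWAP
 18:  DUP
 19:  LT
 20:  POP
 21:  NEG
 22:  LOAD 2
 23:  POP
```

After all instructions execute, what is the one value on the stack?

PUSH 64  -> [64]
PUSH 10  -> [64, 10]
SUB      -> [54]
PUSH -36 -> [54, -36]
GT       -> [1]
DUP      -> [1, 1]
OVER     -> [1, 1, 1]
DUP      -> [1, 1, 1, 1]
ADD      -> [1, 1, 2]
SUB      -> [1, -1]
PUSH 7   -> [1, -1, 7]
STORE 2  -> [1, -1]
SUB      -> [2]
LOAD 2   -> [2, 7]
POP      -> [2]
PUSH 4   -> [2, 4]
SWAP     -> [4, 2]
DUP      -> [4, 2, 2]
LT       -> [4, 0]
POP      -> [4]
NEG      -> [-4]
LOAD 2   -> [-4, 7]
POP      -> [-4]

-4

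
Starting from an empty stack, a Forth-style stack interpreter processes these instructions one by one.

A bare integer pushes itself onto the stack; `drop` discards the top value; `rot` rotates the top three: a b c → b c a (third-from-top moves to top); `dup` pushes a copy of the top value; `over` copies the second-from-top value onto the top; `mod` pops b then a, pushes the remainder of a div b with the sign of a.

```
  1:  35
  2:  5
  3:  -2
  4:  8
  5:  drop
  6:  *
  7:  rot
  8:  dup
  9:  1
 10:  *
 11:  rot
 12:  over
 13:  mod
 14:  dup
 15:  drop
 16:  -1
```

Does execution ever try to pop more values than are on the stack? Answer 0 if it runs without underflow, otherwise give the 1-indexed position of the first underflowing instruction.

35   → [35]
5    → [35, 5]
-2   → [35, 5, -2]
8    → [35, 5, -2, 8]
drop → [35, 5, -2]
*    → [35, -10]
rot  — needs 3 operands, stack has 2 → underflow

7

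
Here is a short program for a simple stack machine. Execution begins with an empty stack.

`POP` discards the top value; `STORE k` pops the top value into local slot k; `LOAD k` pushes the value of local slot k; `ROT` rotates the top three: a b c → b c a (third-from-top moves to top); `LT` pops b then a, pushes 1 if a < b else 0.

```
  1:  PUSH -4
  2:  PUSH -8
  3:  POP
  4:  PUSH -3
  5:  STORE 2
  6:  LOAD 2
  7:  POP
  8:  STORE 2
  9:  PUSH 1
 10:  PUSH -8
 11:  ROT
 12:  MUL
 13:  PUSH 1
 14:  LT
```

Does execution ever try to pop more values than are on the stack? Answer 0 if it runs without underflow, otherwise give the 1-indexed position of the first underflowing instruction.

PUSH -4 : -4
PUSH -8 : -4 -8
POP     : -4
PUSH -3 : -4 -3
STORE 2 : -4
LOAD 2  : -4 -3
POP     : -4
STORE 2 : (empty)
PUSH 1  : 1
PUSH -8 : 1 -8
ROT  — needs 3 operands, stack has 2 → underflow

11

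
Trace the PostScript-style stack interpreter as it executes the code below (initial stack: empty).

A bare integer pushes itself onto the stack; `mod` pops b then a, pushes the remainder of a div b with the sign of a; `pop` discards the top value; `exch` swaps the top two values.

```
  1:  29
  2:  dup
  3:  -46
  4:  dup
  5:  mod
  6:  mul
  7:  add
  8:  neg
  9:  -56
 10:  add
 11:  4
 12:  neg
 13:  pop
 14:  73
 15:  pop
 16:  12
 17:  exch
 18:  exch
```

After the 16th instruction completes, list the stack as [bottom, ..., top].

29   29
dup  29 29
-46  29 29 -46
dup  29 29 -46 -46
mod  29 29 0
mul  29 0
add  29
neg  -29
-56  -29 -56
add  -85
4    -85 4
neg  -85 -4
pop  -85
73   -85 73
pop  -85
12   -85 12

[-85, 12]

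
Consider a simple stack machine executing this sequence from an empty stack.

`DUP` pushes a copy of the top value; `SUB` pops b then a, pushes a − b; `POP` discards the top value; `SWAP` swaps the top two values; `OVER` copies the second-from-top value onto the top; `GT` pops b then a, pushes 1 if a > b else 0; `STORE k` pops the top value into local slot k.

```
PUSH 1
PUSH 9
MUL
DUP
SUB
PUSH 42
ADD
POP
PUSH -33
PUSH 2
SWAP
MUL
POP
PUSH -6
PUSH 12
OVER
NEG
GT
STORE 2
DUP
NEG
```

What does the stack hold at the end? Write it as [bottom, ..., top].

[-6, 6]

PUSH 1   : [1]
PUSH 9   : [1, 9]
MUL      : [9]
DUP      : [9, 9]
SUB      : [0]
PUSH 42  : [0, 42]
ADD      : [42]
POP      : []
PUSH -33 : [-33]
PUSH 2   : [-33, 2]
SWAP     : [2, -33]
MUL      : [-66]
POP      : []
PUSH -6  : [-6]
PUSH 12  : [-6, 12]
OVER     : [-6, 12, -6]
NEG      : [-6, 12, 6]
GT       : [-6, 1]
STORE 2  : [-6]
DUP      : [-6, -6]
NEG      : [-6, 6]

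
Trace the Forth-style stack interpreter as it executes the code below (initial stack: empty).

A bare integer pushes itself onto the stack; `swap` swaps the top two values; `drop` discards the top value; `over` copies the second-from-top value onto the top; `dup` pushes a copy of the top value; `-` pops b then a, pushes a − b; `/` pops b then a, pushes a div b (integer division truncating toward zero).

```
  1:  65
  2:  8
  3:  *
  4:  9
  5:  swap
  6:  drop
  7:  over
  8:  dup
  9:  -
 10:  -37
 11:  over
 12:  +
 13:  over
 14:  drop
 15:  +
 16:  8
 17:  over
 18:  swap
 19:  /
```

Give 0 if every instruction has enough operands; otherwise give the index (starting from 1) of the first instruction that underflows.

7

65   → [65]
8    → [65, 8]
*    → [520]
9    → [520, 9]
swap → [9, 520]
drop → [9]
over  — needs 2 operands, stack has 1 → underflow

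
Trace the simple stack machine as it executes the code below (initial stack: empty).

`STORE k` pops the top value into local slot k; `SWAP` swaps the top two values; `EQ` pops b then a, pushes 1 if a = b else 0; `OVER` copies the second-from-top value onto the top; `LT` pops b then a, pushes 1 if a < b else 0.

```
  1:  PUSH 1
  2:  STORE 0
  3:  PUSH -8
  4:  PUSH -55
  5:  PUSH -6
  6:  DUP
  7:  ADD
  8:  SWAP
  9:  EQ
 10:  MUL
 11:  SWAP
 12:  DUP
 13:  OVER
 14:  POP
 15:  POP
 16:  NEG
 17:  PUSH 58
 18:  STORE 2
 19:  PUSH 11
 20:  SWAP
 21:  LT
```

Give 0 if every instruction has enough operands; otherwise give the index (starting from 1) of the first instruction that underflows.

PUSH 1   : [1]
STORE 0  : []
PUSH -8  : [-8]
PUSH -55 : [-8, -55]
PUSH -6  : [-8, -55, -6]
DUP      : [-8, -55, -6, -6]
ADD      : [-8, -55, -12]
SWAP     : [-8, -12, -55]
EQ       : [-8, 0]
MUL      : [0]
SWAP  — needs 2 operands, stack has 1 → underflow

11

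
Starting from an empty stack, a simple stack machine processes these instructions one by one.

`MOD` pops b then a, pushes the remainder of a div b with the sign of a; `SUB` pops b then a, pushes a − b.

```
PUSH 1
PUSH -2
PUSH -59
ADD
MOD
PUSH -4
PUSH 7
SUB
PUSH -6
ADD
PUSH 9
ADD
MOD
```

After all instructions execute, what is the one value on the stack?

1

PUSH 1    1
PUSH -2   1 -2
PUSH -59  1 -2 -59
ADD       1 -61
MOD       1
PUSH -4   1 -4
PUSH 7    1 -4 7
SUB       1 -11
PUSH -6   1 -11 -6
ADD       1 -17
PUSH 9    1 -17 9
ADD       1 -8
MOD       1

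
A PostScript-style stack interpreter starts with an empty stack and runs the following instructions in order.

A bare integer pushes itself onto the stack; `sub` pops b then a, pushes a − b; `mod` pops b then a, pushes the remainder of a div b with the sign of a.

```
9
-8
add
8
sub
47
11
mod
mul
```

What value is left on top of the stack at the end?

9   -> [9]
-8  -> [9, -8]
add -> [1]
8   -> [1, 8]
sub -> [-7]
47  -> [-7, 47]
11  -> [-7, 47, 11]
mod -> [-7, 3]
mul -> [-21]

-21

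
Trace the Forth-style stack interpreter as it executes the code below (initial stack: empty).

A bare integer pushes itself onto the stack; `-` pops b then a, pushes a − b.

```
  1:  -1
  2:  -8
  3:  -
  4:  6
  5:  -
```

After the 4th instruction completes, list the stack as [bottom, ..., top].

-1 -> [-1]
-8 -> [-1, -8]
-  -> [7]
6  -> [7, 6]

[7, 6]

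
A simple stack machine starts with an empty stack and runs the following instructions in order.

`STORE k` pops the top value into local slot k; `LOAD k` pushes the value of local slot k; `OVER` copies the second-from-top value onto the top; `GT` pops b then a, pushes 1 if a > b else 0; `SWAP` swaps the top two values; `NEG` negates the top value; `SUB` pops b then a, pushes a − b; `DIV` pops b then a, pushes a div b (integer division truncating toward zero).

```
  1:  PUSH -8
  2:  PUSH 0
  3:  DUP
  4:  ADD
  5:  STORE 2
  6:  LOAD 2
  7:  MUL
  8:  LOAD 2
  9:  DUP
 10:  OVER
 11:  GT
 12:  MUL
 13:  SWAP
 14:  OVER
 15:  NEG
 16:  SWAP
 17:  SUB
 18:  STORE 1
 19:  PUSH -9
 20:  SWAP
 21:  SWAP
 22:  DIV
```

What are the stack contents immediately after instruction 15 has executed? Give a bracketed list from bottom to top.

PUSH -8 → -8
PUSH 0  → -8 0
DUP     → -8 0 0
ADD     → -8 0
STORE 2 → -8
LOAD 2  → -8 0
MUL     → 0
LOAD 2  → 0 0
DUP     → 0 0 0
OVER    → 0 0 0 0
GT      → 0 0 0
MUL     → 0 0
SWAP    → 0 0
OVER    → 0 0 0
NEG     → 0 0 0

[0, 0, 0]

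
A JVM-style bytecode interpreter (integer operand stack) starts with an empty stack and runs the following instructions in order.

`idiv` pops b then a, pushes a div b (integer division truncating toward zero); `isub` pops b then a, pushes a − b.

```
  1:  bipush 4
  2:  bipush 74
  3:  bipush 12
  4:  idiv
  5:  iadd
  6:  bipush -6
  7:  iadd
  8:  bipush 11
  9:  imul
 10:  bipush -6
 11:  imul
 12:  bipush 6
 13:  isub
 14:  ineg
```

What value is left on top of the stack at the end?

270

bipush 4  : 4
bipush 74 : 4 74
bipush 12 : 4 74 12
idiv      : 4 6
iadd      : 10
bipush -6 : 10 -6
iadd      : 4
bipush 11 : 4 11
imul      : 44
bipush -6 : 44 -6
imul      : -264
bipush 6  : -264 6
isub      : -270
ineg      : 270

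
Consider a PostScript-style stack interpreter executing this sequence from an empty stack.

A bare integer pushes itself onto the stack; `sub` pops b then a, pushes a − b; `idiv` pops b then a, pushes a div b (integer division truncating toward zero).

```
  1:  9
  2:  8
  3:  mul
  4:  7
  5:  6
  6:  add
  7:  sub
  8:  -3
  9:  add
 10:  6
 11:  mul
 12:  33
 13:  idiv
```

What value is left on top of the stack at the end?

10

9    : 9
8    : 9 8
mul  : 72
7    : 72 7
6    : 72 7 6
add  : 72 13
sub  : 59
-3   : 59 -3
add  : 56
6    : 56 6
mul  : 336
33   : 336 33
idiv : 10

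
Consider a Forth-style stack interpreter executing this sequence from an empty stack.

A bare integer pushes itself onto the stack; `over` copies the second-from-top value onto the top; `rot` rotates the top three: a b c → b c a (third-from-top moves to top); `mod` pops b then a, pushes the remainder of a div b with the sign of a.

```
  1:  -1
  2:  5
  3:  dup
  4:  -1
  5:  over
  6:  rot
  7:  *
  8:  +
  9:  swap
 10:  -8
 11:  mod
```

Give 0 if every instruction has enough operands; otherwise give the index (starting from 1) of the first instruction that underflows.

0

-1   : [-1]
5    : [-1, 5]
dup  : [-1, 5, 5]
-1   : [-1, 5, 5, -1]
over : [-1, 5, 5, -1, 5]
rot  : [-1, 5, -1, 5, 5]
*    : [-1, 5, -1, 25]
+    : [-1, 5, 24]
swap : [-1, 24, 5]
-8   : [-1, 24, 5, -8]
mod  : [-1, 24, 5]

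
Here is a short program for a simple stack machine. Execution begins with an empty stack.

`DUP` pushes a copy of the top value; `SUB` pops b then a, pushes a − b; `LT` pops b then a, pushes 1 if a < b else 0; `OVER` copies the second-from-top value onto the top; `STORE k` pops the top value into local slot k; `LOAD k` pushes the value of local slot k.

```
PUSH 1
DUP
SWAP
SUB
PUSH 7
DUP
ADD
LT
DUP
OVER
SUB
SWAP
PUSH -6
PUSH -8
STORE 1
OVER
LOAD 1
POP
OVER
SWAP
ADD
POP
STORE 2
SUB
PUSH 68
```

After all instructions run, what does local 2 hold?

PUSH 1  : 1
DUP     : 1 1
SWAP    : 1 1
SUB     : 0
PUSH 7  : 0 7
DUP     : 0 7 7
ADD     : 0 14
LT      : 1
DUP     : 1 1
OVER    : 1 1 1
SUB     : 1 0
SWAP    : 0 1
PUSH -6 : 0 1 -6
PUSH -8 : 0 1 -6 -8
STORE 1 : 0 1 -6
OVER    : 0 1 -6 1
LOAD 1  : 0 1 -6 1 -8
POP     : 0 1 -6 1
OVER    : 0 1 -6 1 -6
SWAP    : 0 1 -6 -6 1
ADD     : 0 1 -6 -5
POP     : 0 1 -6
STORE 2 : 0 1
SUB     : -1
PUSH 68 : -1 68

-6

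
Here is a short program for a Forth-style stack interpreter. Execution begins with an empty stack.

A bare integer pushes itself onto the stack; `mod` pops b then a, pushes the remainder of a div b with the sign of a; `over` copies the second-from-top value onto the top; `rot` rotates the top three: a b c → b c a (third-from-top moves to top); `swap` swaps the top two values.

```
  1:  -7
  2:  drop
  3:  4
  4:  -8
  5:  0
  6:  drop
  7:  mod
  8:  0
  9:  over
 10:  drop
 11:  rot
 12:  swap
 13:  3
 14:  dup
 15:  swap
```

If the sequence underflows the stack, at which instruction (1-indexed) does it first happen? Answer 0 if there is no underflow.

-7   -> [-7]
drop -> []
4    -> [4]
-8   -> [4, -8]
0    -> [4, -8, 0]
drop -> [4, -8]
mod  -> [4]
0    -> [4, 0]
over -> [4, 0, 4]
drop -> [4, 0]
rot  — needs 3 operands, stack has 2 → underflow

11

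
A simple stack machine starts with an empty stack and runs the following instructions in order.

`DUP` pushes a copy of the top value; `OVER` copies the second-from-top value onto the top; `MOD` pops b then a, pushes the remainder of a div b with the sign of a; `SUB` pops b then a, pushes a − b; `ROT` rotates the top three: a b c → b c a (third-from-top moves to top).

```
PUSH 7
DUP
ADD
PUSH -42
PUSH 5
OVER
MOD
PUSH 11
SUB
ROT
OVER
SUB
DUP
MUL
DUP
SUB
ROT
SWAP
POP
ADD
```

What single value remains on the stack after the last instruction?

-48

PUSH 7   : 7
DUP      : 7 7
ADD      : 14
PUSH -42 : 14 -42
PUSH 5   : 14 -42 5
OVER     : 14 -42 5 -42
MOD      : 14 -42 5
PUSH 11  : 14 -42 5 11
SUB      : 14 -42 -6
ROT      : -42 -6 14
OVER     : -42 -6 14 -6
SUB      : -42 -6 20
DUP      : -42 -6 20 20
MUL      : -42 -6 400
DUP      : -42 -6 400 400
SUB      : -42 -6 0
ROT      : -6 0 -42
SWAP     : -6 -42 0
POP      : -6 -42
ADD      : -48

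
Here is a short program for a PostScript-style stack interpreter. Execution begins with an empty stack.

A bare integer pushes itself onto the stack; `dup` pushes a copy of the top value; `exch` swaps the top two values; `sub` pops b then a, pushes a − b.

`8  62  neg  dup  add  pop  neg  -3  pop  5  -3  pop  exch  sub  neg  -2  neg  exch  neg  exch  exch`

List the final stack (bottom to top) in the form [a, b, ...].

[2, 13]

8    -> [8]
62   -> [8, 62]
neg  -> [8, -62]
dup  -> [8, -62, -62]
add  -> [8, -124]
pop  -> [8]
neg  -> [-8]
-3   -> [-8, -3]
pop  -> [-8]
5    -> [-8, 5]
-3   -> [-8, 5, -3]
pop  -> [-8, 5]
exch -> [5, -8]
sub  -> [13]
neg  -> [-13]
-2   -> [-13, -2]
neg  -> [-13, 2]
exch -> [2, -13]
neg  -> [2, 13]
exch -> [13, 2]
exch -> [2, 13]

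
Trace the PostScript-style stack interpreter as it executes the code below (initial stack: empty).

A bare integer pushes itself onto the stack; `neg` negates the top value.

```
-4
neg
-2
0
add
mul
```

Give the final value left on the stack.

-8

-4  → [-4]
neg → [4]
-2  → [4, -2]
0   → [4, -2, 0]
add → [4, -2]
mul → [-8]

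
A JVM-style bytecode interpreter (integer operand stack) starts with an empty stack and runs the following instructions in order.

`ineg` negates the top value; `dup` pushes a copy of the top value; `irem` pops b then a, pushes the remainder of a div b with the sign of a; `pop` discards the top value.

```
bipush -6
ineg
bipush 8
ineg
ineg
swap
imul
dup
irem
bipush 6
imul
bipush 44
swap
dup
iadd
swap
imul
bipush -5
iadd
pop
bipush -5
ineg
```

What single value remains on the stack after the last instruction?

bipush -6 → [-6]
ineg      → [6]
bipush 8  → [6, 8]
ineg      → [6, -8]
ineg      → [6, 8]
swap      → [8, 6]
imul      → [48]
dup       → [48, 48]
irem      → [0]
bipush 6  → [0, 6]
imul      → [0]
bipush 44 → [0, 44]
swap      → [44, 0]
dup       → [44, 0, 0]
iadd      → [44, 0]
swap      → [0, 44]
imul      → [0]
bipush -5 → [0, -5]
iadd      → [-5]
pop       → []
bipush -5 → [-5]
ineg      → [5]

5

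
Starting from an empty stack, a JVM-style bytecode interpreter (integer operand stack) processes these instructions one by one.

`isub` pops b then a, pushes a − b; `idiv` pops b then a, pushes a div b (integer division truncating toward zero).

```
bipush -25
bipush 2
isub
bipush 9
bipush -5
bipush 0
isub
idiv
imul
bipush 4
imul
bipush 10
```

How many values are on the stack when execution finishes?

2

bipush -25 → [-25]
bipush 2   → [-25, 2]
isub       → [-27]
bipush 9   → [-27, 9]
bipush -5  → [-27, 9, -5]
bipush 0   → [-27, 9, -5, 0]
isub       → [-27, 9, -5]
idiv       → [-27, -1]
imul       → [27]
bipush 4   → [27, 4]
imul       → [108]
bipush 10  → [108, 10]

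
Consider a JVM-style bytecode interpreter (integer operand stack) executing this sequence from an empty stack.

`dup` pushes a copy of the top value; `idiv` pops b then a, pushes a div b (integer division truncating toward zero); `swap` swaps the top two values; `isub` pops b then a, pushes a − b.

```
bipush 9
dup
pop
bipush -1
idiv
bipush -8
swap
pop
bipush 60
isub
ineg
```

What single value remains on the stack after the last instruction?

68

bipush 9   [9]
dup        [9, 9]
pop        [9]
bipush -1  [9, -1]
idiv       [-9]
bipush -8  [-9, -8]
swap       [-8, -9]
pop        [-8]
bipush 60  [-8, 60]
isub       [-68]
ineg       [68]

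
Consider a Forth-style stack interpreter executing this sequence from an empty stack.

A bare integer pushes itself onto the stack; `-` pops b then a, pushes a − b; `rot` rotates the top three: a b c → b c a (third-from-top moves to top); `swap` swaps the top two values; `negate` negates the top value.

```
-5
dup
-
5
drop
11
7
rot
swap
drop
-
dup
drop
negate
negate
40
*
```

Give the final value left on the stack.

-5     -> [-5]
dup    -> [-5, -5]
-      -> [0]
5      -> [0, 5]
drop   -> [0]
11     -> [0, 11]
7      -> [0, 11, 7]
rot    -> [11, 7, 0]
swap   -> [11, 0, 7]
drop   -> [11, 0]
-      -> [11]
dup    -> [11, 11]
drop   -> [11]
negate -> [-11]
negate -> [11]
40     -> [11, 40]
*      -> [440]

440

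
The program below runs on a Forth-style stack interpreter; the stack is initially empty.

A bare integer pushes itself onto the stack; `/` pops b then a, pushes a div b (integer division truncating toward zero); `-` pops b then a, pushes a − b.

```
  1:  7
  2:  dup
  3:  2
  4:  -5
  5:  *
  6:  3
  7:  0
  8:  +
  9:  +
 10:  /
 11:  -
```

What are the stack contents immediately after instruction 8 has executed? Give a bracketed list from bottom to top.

[7, 7, -10, 3]

7   → 7
dup → 7 7
2   → 7 7 2
-5  → 7 7 2 -5
*   → 7 7 -10
3   → 7 7 -10 3
0   → 7 7 -10 3 0
+   → 7 7 -10 3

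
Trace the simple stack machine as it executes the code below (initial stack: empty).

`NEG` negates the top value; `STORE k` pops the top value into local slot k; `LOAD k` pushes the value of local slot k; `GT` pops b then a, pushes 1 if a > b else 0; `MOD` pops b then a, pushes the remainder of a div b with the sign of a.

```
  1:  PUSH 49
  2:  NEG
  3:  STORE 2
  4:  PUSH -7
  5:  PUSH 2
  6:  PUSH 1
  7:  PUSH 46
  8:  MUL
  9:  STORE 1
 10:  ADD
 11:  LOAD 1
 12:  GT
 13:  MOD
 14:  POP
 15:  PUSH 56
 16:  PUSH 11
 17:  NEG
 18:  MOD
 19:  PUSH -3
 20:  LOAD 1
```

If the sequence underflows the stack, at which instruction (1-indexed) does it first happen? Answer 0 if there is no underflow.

13

PUSH 49 → 49
NEG     → -49
STORE 2 → (empty)
PUSH -7 → -7
PUSH 2  → -7 2
PUSH 1  → -7 2 1
PUSH 46 → -7 2 1 46
MUL     → -7 2 46
STORE 1 → -7 2
ADD     → -5
LOAD 1  → -5 46
GT      → 0
MOD  — needs 2 operands, stack has 1 → underflow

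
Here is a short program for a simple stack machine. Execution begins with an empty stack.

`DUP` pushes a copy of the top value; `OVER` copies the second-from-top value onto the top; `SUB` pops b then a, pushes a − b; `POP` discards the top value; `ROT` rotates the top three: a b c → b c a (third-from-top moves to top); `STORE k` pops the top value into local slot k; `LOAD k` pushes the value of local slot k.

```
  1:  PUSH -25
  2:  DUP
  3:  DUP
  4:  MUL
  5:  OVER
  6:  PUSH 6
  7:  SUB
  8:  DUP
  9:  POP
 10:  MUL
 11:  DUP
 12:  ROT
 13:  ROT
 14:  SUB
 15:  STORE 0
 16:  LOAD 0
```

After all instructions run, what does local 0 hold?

19350

PUSH -25 → -25
DUP      → -25 -25
DUP      → -25 -25 -25
MUL      → -25 625
OVER     → -25 625 -25
PUSH 6   → -25 625 -25 6
SUB      → -25 625 -31
DUP      → -25 625 -31 -31
POP      → -25 625 -31
MUL      → -25 -19375
DUP      → -25 -19375 -19375
ROT      → -19375 -19375 -25
ROT      → -19375 -25 -19375
SUB      → -19375 19350
STORE 0  → -19375
LOAD 0   → -19375 19350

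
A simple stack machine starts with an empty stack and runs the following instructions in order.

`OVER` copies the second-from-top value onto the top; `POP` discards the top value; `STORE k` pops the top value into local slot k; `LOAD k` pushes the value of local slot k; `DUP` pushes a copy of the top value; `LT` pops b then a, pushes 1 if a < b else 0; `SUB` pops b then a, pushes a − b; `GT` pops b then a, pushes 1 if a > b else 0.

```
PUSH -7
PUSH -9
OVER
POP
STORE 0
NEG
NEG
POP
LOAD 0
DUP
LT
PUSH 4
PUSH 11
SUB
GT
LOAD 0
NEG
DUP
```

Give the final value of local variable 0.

PUSH -7 -> -7
PUSH -9 -> -7 -9
OVER    -> -7 -9 -7
POP     -> -7 -9
STORE 0 -> -7
NEG     -> 7
NEG     -> -7
POP     -> (empty)
LOAD 0  -> -9
DUP     -> -9 -9
LT      -> 0
PUSH 4  -> 0 4
PUSH 11 -> 0 4 11
SUB     -> 0 -7
GT      -> 1
LOAD 0  -> 1 -9
NEG     -> 1 9
DUP     -> 1 9 9

-9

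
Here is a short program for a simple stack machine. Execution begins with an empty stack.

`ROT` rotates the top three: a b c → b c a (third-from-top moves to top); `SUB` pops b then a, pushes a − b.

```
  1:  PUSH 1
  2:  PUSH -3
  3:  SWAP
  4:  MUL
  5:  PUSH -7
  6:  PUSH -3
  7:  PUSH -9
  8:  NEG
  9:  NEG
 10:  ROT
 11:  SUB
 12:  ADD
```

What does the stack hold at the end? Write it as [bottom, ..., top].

PUSH 1  -> [1]
PUSH -3 -> [1, -3]
SWAP    -> [-3, 1]
MUL     -> [-3]
PUSH -7 -> [-3, -7]
PUSH -3 -> [-3, -7, -3]
PUSH -9 -> [-3, -7, -3, -9]
NEG     -> [-3, -7, -3, 9]
NEG     -> [-3, -7, -3, -9]
ROT     -> [-3, -3, -9, -7]
SUB     -> [-3, -3, -2]
ADD     -> [-3, -5]

[-3, -5]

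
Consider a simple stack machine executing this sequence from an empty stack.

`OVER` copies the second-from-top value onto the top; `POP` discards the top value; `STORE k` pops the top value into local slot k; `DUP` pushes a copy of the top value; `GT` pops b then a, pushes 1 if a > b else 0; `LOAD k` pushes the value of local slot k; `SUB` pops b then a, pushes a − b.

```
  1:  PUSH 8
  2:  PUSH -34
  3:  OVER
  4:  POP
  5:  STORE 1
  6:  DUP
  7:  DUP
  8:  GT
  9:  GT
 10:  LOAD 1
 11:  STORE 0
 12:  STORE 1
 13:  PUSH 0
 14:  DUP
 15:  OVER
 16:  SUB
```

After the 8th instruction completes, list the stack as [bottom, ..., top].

PUSH 8   → 8
PUSH -34 → 8 -34
OVER     → 8 -34 8
POP      → 8 -34
STORE 1  → 8
DUP      → 8 8
DUP      → 8 8 8
GT       → 8 0

[8, 0]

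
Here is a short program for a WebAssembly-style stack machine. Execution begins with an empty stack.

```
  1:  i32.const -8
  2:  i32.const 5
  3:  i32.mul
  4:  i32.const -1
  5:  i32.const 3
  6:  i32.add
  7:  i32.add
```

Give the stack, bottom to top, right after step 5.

i32.const -8 -> [-8]
i32.const 5  -> [-8, 5]
i32.mul      -> [-40]
i32.const -1 -> [-40, -1]
i32.const 3  -> [-40, -1, 3]

[-40, -1, 3]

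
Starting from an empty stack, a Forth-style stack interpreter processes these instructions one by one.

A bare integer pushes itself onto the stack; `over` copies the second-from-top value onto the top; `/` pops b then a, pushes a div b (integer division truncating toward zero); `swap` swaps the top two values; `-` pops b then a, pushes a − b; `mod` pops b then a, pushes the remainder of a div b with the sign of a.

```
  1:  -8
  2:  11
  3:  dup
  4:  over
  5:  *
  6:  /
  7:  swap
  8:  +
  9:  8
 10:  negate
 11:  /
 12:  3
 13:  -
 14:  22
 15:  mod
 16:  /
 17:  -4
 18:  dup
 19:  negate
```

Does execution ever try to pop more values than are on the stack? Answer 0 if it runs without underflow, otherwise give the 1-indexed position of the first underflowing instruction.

16

-8      -8
11      -8 11
dup     -8 11 11
over    -8 11 11 11
*       -8 11 121
/       -8 0
swap    0 -8
+       -8
8       -8 8
negate  -8 -8
/       1
3       1 3
-       -2
22      -2 22
mod     -2
/  — needs 2 operands, stack has 1 → underflow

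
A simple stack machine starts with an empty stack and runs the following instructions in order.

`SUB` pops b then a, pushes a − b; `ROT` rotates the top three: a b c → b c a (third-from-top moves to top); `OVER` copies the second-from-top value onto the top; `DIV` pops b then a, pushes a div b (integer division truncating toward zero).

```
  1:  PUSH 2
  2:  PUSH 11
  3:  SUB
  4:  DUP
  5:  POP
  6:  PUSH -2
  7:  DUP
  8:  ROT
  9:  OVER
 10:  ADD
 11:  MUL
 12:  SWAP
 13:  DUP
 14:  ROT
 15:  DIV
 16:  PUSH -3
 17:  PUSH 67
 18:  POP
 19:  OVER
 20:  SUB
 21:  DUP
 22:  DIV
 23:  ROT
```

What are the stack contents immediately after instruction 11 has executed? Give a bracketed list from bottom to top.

PUSH 2  : 2
PUSH 11 : 2 11
SUB     : -9
DUP     : -9 -9
POP     : -9
PUSH -2 : -9 -2
DUP     : -9 -2 -2
ROT     : -2 -2 -9
OVER    : -2 -2 -9 -2
ADD     : -2 -2 -11
MUL     : -2 22

[-2, 22]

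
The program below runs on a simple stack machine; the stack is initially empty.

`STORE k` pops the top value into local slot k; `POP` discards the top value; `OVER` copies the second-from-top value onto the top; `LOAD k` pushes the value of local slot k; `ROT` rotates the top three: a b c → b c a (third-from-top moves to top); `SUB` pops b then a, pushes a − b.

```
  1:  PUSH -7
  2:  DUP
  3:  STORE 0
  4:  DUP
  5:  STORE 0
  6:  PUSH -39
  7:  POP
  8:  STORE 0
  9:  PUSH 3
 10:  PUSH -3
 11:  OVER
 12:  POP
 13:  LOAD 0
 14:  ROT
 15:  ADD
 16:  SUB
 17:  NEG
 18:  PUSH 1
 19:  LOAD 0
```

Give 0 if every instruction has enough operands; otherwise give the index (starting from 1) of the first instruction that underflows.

0

PUSH -7   -7
DUP       -7 -7
STORE 0   -7
DUP       -7 -7
STORE 0   -7
PUSH -39  -7 -39
POP       -7
STORE 0   (empty)
PUSH 3    3
PUSH -3   3 -3
OVER      3 -3 3
POP       3 -3
LOAD 0    3 -3 -7
ROT       -3 -7 3
ADD       -3 -4
SUB       1
NEG       -1
PUSH 1    -1 1
LOAD 0    -1 1 -7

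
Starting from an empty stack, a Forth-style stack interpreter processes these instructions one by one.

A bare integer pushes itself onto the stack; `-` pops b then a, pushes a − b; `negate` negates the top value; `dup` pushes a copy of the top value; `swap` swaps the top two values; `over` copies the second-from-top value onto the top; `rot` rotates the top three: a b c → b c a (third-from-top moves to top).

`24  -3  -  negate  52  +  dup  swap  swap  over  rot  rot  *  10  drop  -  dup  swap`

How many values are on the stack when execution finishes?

2

24     : 24
-3     : 24 -3
-      : 27
negate : -27
52     : -27 52
+      : 25
dup    : 25 25
swap   : 25 25
swap   : 25 25
over   : 25 25 25
rot    : 25 25 25
rot    : 25 25 25
*      : 25 625
10     : 25 625 10
drop   : 25 625
-      : -600
dup    : -600 -600
swap   : -600 -600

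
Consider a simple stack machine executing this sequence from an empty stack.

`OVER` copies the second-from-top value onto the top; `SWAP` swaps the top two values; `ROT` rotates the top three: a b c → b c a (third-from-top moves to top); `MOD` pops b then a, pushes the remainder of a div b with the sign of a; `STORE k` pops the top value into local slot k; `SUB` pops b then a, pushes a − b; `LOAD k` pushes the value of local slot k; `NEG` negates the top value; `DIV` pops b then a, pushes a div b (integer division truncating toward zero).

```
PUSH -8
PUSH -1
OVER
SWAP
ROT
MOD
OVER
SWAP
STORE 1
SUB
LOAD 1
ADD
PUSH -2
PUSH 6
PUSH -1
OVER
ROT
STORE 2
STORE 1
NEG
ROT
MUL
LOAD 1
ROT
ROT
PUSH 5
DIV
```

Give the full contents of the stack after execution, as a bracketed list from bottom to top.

PUSH -8 : [-8]
PUSH -1 : [-8, -1]
OVER    : [-8, -1, -8]
SWAP    : [-8, -8, -1]
ROT     : [-8, -1, -8]
MOD     : [-8, -1]
OVER    : [-8, -1, -8]
SWAP    : [-8, -8, -1]
STORE 1 : [-8, -8]
SUB     : [0]
LOAD 1  : [0, -1]
ADD     : [-1]
PUSH -2 : [-1, -2]
PUSH 6  : [-1, -2, 6]
PUSH -1 : [-1, -2, 6, -1]
OVER    : [-1, -2, 6, -1, 6]
ROT     : [-1, -2, -1, 6, 6]
STORE 2 : [-1, -2, -1, 6]
STORE 1 : [-1, -2, -1]
NEG     : [-1, -2, 1]
ROT     : [-2, 1, -1]
MUL     : [-2, -1]
LOAD 1  : [-2, -1, 6]
ROT     : [-1, 6, -2]
ROT     : [6, -2, -1]
PUSH 5  : [6, -2, -1, 5]
DIV     : [6, -2, 0]

[6, -2, 0]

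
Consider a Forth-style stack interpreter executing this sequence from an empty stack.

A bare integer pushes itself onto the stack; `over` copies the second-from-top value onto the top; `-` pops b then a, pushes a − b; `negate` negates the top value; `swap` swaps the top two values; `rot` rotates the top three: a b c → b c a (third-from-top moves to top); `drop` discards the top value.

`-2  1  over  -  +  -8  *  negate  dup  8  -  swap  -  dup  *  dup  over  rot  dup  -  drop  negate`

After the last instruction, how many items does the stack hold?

2

-2      -2
1       -2 1
over    -2 1 -2
-       -2 3
+       1
-8      1 -8
*       -8
negate  8
dup     8 8
8       8 8 8
-       8 0
swap    0 8
-       -8
dup     -8 -8
*       64
dup     64 64
over    64 64 64
rot     64 64 64
dup     64 64 64 64
-       64 64 0
drop    64 64
negate  64 -64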